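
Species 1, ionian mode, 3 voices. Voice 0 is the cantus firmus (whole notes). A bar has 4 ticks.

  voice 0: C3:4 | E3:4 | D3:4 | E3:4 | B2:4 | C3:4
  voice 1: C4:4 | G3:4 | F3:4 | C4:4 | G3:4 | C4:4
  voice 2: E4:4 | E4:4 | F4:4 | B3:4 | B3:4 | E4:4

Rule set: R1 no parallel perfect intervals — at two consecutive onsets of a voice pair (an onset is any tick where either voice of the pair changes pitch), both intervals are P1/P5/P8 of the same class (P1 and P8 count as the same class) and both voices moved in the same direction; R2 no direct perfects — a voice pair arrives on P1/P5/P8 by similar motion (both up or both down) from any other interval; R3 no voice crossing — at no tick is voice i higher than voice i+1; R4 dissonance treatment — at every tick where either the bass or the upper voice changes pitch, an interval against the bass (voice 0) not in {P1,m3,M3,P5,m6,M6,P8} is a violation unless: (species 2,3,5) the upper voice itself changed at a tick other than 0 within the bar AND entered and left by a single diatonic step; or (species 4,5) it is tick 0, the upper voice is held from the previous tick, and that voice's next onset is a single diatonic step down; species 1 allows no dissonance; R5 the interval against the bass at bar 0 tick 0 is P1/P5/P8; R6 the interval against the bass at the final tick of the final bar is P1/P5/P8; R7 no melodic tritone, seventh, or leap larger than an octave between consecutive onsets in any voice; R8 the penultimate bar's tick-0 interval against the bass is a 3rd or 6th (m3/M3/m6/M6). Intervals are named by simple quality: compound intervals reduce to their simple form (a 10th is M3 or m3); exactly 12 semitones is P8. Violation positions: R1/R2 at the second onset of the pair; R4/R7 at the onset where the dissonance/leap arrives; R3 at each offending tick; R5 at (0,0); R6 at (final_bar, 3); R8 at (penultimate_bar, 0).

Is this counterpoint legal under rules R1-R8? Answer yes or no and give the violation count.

No (9 violations)

bar 0: v0=C3 v1=C4 v2=E4 (M3)
bar 1: v0=E3 v1=G3 v2=E4 (P8)
bar 2: v0=D3 v1=F3 v2=F4 (m3)
bar 3: v0=E3 v1=C4 v2=B3 (P5)
bar 4: v0=B2 v1=G3 v2=B3 (P8)
bar 5: v0=C3 v1=C4 v2=E4 (M3)
  R5 @ bar0.0: opens on M3
  R3 @ bar3.0: C4 above B3
  R7 @ bar3.0: F4->B3 leap 6st
  R3 @ bar3.1: C4 above B3
  R3 @ bar3.2: C4 above B3
  R3 @ bar3.3: C4 above B3
  R8 @ bar4.0: penult P8 not 3rd/6th
  R2 @ bar5.0: B2/G3 m6 -> C3/C4 P8 similar
  R6 @ bar5.3: closes on M3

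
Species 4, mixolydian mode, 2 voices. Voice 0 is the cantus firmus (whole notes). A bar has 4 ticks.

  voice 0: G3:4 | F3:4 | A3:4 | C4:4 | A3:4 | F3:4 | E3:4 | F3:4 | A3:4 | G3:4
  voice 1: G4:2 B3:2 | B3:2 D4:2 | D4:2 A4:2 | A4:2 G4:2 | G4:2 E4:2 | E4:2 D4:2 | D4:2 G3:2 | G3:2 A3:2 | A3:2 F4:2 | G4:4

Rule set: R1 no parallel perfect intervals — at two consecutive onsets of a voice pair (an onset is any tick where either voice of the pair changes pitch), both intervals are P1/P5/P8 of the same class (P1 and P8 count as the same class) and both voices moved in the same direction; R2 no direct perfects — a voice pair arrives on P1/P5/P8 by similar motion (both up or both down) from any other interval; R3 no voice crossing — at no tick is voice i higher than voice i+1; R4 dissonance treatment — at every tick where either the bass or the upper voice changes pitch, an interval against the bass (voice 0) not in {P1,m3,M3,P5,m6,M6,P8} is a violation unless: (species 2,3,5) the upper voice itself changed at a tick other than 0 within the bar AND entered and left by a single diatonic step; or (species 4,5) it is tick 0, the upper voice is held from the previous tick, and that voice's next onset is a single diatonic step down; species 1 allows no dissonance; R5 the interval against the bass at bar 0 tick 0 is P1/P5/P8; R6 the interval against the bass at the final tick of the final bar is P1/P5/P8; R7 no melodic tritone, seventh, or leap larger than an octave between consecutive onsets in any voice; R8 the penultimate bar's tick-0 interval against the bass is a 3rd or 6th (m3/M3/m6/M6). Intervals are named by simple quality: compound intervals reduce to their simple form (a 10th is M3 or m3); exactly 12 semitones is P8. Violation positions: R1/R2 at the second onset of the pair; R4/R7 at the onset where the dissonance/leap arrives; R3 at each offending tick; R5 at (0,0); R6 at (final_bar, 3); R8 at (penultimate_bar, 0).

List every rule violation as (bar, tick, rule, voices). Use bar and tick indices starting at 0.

bar 0: v0=G3 v1=G4 downbeat P8
bar 1: v0=F3 v1=B3 downbeat TT
bar 2: v0=A3 v1=D4 downbeat P4
bar 3: v0=C4 v1=A4 downbeat M6
bar 4: v0=A3 v1=G4 downbeat m7
bar 5: v0=F3 v1=E4 downbeat M7
bar 6: v0=E3 v1=D4 downbeat m7
bar 7: v0=F3 v1=G3 downbeat M2
bar 8: v0=A3 v1=A3 downbeat P1
bar 9: v0=G3 v1=G4 downbeat P8
  -> R4 @ bar 1 tick 0 v(0, 1): F3/B3 TT untreated
  -> R4 @ bar 2 tick 0 v(0, 1): A3/D4 P4 untreated
  -> R4 @ bar 4 tick 0 v(0, 1): A3/G4 m7 untreated
  -> R4 @ bar 6 tick 0 v(0, 1): E3/D4 m7 untreated
  -> R4 @ bar 7 tick 0 v(0, 1): F3/G3 M2 untreated
  -> R8 @ bar 8 tick 0 v(0, 1): penult P1 not 3rd/6th

(1, 0, R4, (0, 1))
(2, 0, R4, (0, 1))
(4, 0, R4, (0, 1))
(6, 0, R4, (0, 1))
(7, 0, R4, (0, 1))
(8, 0, R8, (0, 1))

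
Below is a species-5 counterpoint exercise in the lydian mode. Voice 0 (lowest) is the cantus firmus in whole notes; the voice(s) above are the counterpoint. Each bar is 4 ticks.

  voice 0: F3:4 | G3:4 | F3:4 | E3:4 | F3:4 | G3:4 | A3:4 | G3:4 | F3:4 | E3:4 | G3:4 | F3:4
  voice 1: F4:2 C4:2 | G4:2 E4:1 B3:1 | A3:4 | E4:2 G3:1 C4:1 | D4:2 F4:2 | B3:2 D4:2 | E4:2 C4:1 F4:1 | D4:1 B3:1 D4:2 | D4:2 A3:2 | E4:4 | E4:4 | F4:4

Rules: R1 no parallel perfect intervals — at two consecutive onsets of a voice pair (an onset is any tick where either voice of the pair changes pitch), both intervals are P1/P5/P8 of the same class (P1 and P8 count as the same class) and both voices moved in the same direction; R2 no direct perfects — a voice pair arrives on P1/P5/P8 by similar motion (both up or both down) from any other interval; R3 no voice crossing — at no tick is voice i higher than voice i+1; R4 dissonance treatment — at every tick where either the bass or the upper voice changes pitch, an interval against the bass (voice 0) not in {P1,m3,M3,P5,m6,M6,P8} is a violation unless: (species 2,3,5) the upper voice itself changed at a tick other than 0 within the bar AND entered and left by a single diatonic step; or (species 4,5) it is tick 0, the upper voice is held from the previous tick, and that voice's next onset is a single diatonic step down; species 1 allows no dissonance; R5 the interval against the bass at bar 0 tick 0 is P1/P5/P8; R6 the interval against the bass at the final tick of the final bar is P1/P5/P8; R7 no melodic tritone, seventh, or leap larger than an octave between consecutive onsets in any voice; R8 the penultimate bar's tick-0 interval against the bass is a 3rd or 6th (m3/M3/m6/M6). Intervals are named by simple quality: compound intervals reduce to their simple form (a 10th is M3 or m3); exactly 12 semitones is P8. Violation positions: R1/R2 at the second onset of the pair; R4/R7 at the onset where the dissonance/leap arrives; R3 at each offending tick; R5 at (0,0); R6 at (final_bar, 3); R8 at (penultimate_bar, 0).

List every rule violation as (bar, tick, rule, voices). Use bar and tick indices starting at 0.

bar 0: v0=F3 v1=F4 downbeat P8
bar 1: v0=G3 v1=G4 downbeat P8
bar 2: v0=F3 v1=A3 downbeat M3
bar 3: v0=E3 v1=E4 downbeat P8
bar 4: v0=F3 v1=D4 downbeat M6
bar 5: v0=G3 v1=B3 downbeat M3
bar 6: v0=A3 v1=E4 downbeat P5
bar 7: v0=G3 v1=D4 downbeat P5
bar 8: v0=F3 v1=D4 downbeat M6
bar 9: v0=E3 v1=E4 downbeat P8
bar 10: v0=G3 v1=E4 downbeat M6
bar 11: v0=F3 v1=F4 downbeat P8
  -> R2 @ bar 1 tick 0 v(0, 1): F3/C4 P5 -> G3/G4 P8 similar
  -> R7 @ bar 5 tick 0 v(1,): F4->B3 leap 6st
  -> R1 @ bar 6 tick 0 v(0, 1): G3/D4 P5 -> A3/E4 P5 similar
  -> R2 @ bar 7 tick 0 v(0, 1): A3/F4 m6 -> G3/D4 P5 similar

(1, 0, R2, (0, 1))
(5, 0, R7, (1,))
(6, 0, R1, (0, 1))
(7, 0, R2, (0, 1))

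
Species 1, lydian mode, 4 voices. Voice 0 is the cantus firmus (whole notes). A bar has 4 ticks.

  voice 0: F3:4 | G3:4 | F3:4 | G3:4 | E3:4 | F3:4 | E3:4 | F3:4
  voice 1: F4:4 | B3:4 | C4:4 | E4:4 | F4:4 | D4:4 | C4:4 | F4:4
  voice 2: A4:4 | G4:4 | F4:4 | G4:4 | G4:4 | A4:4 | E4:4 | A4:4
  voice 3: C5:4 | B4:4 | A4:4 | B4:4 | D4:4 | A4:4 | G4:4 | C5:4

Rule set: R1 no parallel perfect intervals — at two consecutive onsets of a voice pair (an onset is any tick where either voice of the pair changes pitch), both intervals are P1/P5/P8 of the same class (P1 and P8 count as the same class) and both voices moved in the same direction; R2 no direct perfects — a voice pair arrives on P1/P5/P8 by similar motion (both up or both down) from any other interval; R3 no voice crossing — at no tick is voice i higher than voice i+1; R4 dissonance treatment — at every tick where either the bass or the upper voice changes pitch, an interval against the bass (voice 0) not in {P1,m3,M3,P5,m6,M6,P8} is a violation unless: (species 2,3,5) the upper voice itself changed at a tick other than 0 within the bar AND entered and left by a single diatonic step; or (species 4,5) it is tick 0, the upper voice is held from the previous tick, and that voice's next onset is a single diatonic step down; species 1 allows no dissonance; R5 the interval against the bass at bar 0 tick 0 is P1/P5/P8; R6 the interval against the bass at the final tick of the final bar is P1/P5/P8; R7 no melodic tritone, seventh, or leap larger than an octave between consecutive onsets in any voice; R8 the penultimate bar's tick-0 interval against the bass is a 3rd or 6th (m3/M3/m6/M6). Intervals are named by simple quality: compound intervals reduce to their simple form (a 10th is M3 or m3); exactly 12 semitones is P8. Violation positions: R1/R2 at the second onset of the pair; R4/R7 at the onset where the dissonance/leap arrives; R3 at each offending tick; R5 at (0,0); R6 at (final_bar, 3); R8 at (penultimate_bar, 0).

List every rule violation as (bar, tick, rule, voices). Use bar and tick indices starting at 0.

(0, 0, R5, (0, 2))
(1, 0, R2, (1, 3))
(1, 0, R7, (1,))
(2, 0, R1, (0, 2))
(3, 0, R1, (0, 2))
(3, 0, R2, (1, 3))
(4, 0, R3, (2, 3))
(4, 0, R4, (0, 1))
(4, 0, R4, (0, 3))
(4, 1, R3, (2, 3))
(4, 2, R3, (2, 3))
(4, 3, R3, (2, 3))
(5, 0, R2, (2, 3))
(6, 0, R1, (1, 3))
(6, 0, R2, (0, 2))
(6, 0, R8, (0, 2))
(7, 0, R1, (1, 3))
(7, 0, R2, (0, 1))
(7, 0, R2, (0, 3))
(7, 3, R6, (0, 2))

bar 0: v0=F3 v1=F4 v2=A4 v3=C5 downbeat P5
bar 1: v0=G3 v1=B3 v2=G4 v3=B4 downbeat M3
bar 2: v0=F3 v1=C4 v2=F4 v3=A4 downbeat M3
bar 3: v0=G3 v1=E4 v2=G4 v3=B4 downbeat M3
bar 4: v0=E3 v1=F4 v2=G4 v3=D4 downbeat m7
bar 5: v0=F3 v1=D4 v2=A4 v3=A4 downbeat M3
bar 6: v0=E3 v1=C4 v2=E4 v3=G4 downbeat m3
bar 7: v0=F3 v1=F4 v2=A4 v3=C5 downbeat P5
  -> R5 @ bar 0 tick 0 v(0, 2): opens on M3
  -> R2 @ bar 1 tick 0 v(1, 3): F4/C5 P5 -> B3/B4 P8 similar
  -> R7 @ bar 1 tick 0 v(1,): F4->B3 leap 6st
  -> R1 @ bar 2 tick 0 v(0, 2): G3/G4 P8 -> F3/F4 P8 similar
  -> R1 @ bar 3 tick 0 v(0, 2): F3/F4 P8 -> G3/G4 P8 similar
  -> R2 @ bar 3 tick 0 v(1, 3): C4/A4 M6 -> E4/B4 P5 similar
  -> R3 @ bar 4 tick 0 v(2, 3): G4 above D4
  -> R4 @ bar 4 tick 0 v(0, 1): E3/F4 m2 untreated
  -> R4 @ bar 4 tick 0 v(0, 3): E3/D4 m7 untreated
  -> R3 @ bar 4 tick 1 v(2, 3): G4 above D4
  -> R3 @ bar 4 tick 2 v(2, 3): G4 above D4
  -> R3 @ bar 4 tick 3 v(2, 3): G4 above D4
  -> R2 @ bar 5 tick 0 v(2, 3): G4/D4 P4 -> A4/A4 P1 similar
  -> R1 @ bar 6 tick 0 v(1, 3): D4/A4 P5 -> C4/G4 P5 similar
  -> R2 @ bar 6 tick 0 v(0, 2): F3/A4 M3 -> E3/E4 P8 similar
  -> R8 @ bar 6 tick 0 v(0, 2): penult P8 not 3rd/6th
  -> R1 @ bar 7 tick 0 v(1, 3): C4/G4 P5 -> F4/C5 P5 similar
  -> R2 @ bar 7 tick 0 v(0, 1): E3/C4 m6 -> F3/F4 P8 similar
  -> R2 @ bar 7 tick 0 v(0, 3): E3/G4 m3 -> F3/C5 P5 similar
  -> R6 @ bar 7 tick 3 v(0, 2): closes on M3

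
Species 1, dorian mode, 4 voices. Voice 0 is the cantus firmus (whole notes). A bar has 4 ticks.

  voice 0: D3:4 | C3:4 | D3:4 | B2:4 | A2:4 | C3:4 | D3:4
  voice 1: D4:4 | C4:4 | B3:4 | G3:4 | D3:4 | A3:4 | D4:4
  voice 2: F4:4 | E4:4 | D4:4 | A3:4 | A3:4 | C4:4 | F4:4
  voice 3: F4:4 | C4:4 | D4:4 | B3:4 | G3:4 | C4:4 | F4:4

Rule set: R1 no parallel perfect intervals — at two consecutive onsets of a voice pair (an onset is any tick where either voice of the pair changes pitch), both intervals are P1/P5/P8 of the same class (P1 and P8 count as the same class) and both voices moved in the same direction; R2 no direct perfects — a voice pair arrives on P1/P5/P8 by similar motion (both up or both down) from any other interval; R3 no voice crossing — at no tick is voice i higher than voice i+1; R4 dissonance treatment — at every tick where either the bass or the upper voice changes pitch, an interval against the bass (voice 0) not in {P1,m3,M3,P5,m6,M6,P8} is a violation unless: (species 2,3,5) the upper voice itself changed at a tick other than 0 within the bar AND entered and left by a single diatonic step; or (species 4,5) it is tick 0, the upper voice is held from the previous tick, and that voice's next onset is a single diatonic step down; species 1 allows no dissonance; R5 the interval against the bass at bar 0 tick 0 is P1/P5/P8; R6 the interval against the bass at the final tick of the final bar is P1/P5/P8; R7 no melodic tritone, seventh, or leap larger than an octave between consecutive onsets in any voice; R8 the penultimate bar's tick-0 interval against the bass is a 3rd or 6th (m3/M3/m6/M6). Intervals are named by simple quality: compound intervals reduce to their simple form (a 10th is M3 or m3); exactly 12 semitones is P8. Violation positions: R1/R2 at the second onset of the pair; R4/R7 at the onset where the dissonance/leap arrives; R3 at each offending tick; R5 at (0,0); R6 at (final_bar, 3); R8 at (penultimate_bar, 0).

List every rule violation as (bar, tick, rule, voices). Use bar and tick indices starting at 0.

bar 0: v0=D3 v1=D4 v2=F4 v3=F4 downbeat m3
bar 1: v0=C3 v1=C4 v2=E4 v3=C4 downbeat P8
bar 2: v0=D3 v1=B3 v2=D4 v3=D4 downbeat P8
bar 3: v0=B2 v1=G3 v2=A3 v3=B3 downbeat P8
bar 4: v0=A2 v1=D3 v2=A3 v3=G3 downbeat m7
bar 5: v0=C3 v1=A3 v2=C4 v3=C4 downbeat P8
bar 6: v0=D3 v1=D4 v2=F4 v3=F4 downbeat m3
  -> R5 @ bar 0 tick 0 v(0, 2): opens on m3
  -> R5 @ bar 0 tick 0 v(0, 3): opens on m3
  -> R1 @ bar 1 tick 0 v(0, 1): D3/D4 P8 -> C3/C4 P8 similar
  -> R2 @ bar 1 tick 0 v(0, 3): D3/F4 m3 -> C3/C4 P8 similar
  -> R2 @ bar 1 tick 0 v(1, 3): D4/F4 m3 -> C4/C4 P1 similar
  -> R3 @ bar 1 tick 0 v(2, 3): E4 above C4
  -> R3 @ bar 1 tick 1 v(2, 3): E4 above C4
  -> R3 @ bar 1 tick 2 v(2, 3): E4 above C4
  -> R3 @ bar 1 tick 3 v(2, 3): E4 above C4
  -> R1 @ bar 2 tick 0 v(0, 3): C3/C4 P8 -> D3/D4 P8 similar
  -> R1 @ bar 3 tick 0 v(0, 3): D3/D4 P8 -> B2/B3 P8 similar
  -> R4 @ bar 3 tick 0 v(0, 2): B2/A3 m7 untreated
  -> R3 @ bar 4 tick 0 v(2, 3): A3 above G3
  -> R4 @ bar 4 tick 0 v(0, 1): A2/D3 P4 untreated
  -> R4 @ bar 4 tick 0 v(0, 3): A2/G3 m7 untreated
  -> R3 @ bar 4 tick 1 v(2, 3): A3 above G3
  -> R3 @ bar 4 tick 2 v(2, 3): A3 above G3
  -> R3 @ bar 4 tick 3 v(2, 3): A3 above G3
  -> R1 @ bar 5 tick 0 v(0, 2): A2/A3 P8 -> C3/C4 P8 similar
  -> R2 @ bar 5 tick 0 v(0, 3): A2/G3 m7 -> C3/C4 P8 similar
  -> R2 @ bar 5 tick 0 v(2, 3): A3/G3 M2 -> C4/C4 P1 similar
  -> R8 @ bar 5 tick 0 v(0, 2): penult P8 not 3rd/6th
  -> R8 @ bar 5 tick 0 v(0, 3): penult P8 not 3rd/6th
  -> R1 @ bar 6 tick 0 v(2, 3): C4/C4 P1 -> F4/F4 P1 similar
  -> R2 @ bar 6 tick 0 v(0, 1): C3/A3 M6 -> D3/D4 P8 similar
  -> R6 @ bar 6 tick 3 v(0, 2): closes on m3
  -> R6 @ bar 6 tick 3 v(0, 3): closes on m3

(0, 0, R5, (0, 2))
(0, 0, R5, (0, 3))
(1, 0, R1, (0, 1))
(1, 0, R2, (0, 3))
(1, 0, R2, (1, 3))
(1, 0, R3, (2, 3))
(1, 1, R3, (2, 3))
(1, 2, R3, (2, 3))
(1, 3, R3, (2, 3))
(2, 0, R1, (0, 3))
(3, 0, R1, (0, 3))
(3, 0, R4, (0, 2))
(4, 0, R3, (2, 3))
(4, 0, R4, (0, 1))
(4, 0, R4, (0, 3))
(4, 1, R3, (2, 3))
(4, 2, R3, (2, 3))
(4, 3, R3, (2, 3))
(5, 0, R1, (0, 2))
(5, 0, R2, (0, 3))
(5, 0, R2, (2, 3))
(5, 0, R8, (0, 2))
(5, 0, R8, (0, 3))
(6, 0, R1, (2, 3))
(6, 0, R2, (0, 1))
(6, 3, R6, (0, 2))
(6, 3, R6, (0, 3))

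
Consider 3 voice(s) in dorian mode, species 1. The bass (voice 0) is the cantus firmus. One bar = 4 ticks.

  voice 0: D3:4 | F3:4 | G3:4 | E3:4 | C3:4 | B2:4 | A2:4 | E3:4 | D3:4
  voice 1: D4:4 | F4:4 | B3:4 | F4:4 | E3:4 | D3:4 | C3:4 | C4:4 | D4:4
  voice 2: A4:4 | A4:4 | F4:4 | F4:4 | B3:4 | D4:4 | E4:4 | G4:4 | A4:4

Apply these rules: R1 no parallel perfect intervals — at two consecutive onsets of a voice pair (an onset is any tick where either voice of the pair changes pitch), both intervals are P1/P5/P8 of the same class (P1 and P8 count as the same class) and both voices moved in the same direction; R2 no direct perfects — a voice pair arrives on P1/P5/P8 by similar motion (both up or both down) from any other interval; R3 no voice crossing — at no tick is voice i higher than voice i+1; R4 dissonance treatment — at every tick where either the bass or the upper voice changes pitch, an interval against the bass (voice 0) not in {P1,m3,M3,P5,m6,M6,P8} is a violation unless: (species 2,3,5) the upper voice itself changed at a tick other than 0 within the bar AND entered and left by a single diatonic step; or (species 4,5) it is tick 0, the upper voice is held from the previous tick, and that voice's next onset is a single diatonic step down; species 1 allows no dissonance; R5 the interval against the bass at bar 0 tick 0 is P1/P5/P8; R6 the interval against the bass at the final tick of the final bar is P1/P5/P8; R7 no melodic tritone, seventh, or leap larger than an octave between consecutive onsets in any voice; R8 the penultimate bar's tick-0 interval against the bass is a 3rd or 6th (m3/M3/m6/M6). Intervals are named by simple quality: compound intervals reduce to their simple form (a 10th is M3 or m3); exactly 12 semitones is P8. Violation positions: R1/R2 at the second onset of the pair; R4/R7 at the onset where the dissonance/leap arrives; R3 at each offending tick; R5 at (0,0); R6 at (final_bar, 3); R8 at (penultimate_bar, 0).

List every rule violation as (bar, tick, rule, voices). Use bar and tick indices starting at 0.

bar 0: v0=D3 v1=D4 v2=A4 downbeat P5
bar 1: v0=F3 v1=F4 v2=A4 downbeat M3
bar 2: v0=G3 v1=B3 v2=F4 downbeat m7
bar 3: v0=E3 v1=F4 v2=F4 downbeat m2
bar 4: v0=C3 v1=E3 v2=B3 downbeat M7
bar 5: v0=B2 v1=D3 v2=D4 downbeat m3
bar 6: v0=A2 v1=C3 v2=E4 downbeat P5
bar 7: v0=E3 v1=C4 v2=G4 downbeat m3
bar 8: v0=D3 v1=D4 v2=A4 downbeat P5
  -> R1 @ bar 1 tick 0 v(0, 1): D3/D4 P8 -> F3/F4 P8 similar
  -> R4 @ bar 2 tick 0 v(0, 2): G3/F4 m7 untreated
  -> R7 @ bar 2 tick 0 v(1,): F4->B3 leap 6st
  -> R4 @ bar 3 tick 0 v(0, 1): E3/F4 m2 untreated
  -> R4 @ bar 3 tick 0 v(0, 2): E3/F4 m2 untreated
  -> R7 @ bar 3 tick 0 v(1,): B3->F4 leap 6st
  -> R2 @ bar 4 tick 0 v(1, 2): F4/F4 P1 -> E3/B3 P5 similar
  -> R4 @ bar 4 tick 0 v(0, 2): C3/B3 M7 untreated
  -> R7 @ bar 4 tick 0 v(1,): F4->E3 leap 13st
  -> R7 @ bar 4 tick 0 v(2,): F4->B3 leap 6st
  -> R2 @ bar 7 tick 0 v(1, 2): C3/E4 M3 -> C4/G4 P5 similar
  -> R1 @ bar 8 tick 0 v(1, 2): C4/G4 P5 -> D4/A4 P5 similar

(1, 0, R1, (0, 1))
(2, 0, R4, (0, 2))
(2, 0, R7, (1,))
(3, 0, R4, (0, 1))
(3, 0, R4, (0, 2))
(3, 0, R7, (1,))
(4, 0, R2, (1, 2))
(4, 0, R4, (0, 2))
(4, 0, R7, (1,))
(4, 0, R7, (2,))
(7, 0, R2, (1, 2))
(8, 0, R1, (1, 2))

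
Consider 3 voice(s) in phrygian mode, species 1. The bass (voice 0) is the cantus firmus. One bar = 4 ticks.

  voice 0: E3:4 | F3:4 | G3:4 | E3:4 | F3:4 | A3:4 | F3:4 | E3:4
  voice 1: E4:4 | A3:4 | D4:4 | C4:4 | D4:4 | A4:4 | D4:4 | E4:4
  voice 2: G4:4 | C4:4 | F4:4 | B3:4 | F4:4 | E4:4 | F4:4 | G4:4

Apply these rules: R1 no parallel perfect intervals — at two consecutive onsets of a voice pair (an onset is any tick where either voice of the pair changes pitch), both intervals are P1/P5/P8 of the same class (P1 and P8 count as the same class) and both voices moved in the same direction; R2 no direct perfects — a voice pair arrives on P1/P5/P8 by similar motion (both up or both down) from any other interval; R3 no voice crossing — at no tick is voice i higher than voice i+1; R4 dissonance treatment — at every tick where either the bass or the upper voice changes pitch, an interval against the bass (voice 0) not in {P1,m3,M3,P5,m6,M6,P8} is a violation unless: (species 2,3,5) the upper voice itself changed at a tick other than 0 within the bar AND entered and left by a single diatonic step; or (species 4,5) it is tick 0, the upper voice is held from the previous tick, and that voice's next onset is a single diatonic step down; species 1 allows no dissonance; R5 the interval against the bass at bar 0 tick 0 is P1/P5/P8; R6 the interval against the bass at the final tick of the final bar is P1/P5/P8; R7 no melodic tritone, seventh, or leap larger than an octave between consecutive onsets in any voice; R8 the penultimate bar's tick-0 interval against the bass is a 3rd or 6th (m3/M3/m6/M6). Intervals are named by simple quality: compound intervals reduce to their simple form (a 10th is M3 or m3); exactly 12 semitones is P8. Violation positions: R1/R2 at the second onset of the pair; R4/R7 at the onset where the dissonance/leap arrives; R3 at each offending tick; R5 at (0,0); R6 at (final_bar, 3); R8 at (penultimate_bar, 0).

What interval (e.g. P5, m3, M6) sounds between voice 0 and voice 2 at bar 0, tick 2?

m3

voice 0=E3 voice 2=G4 -> m3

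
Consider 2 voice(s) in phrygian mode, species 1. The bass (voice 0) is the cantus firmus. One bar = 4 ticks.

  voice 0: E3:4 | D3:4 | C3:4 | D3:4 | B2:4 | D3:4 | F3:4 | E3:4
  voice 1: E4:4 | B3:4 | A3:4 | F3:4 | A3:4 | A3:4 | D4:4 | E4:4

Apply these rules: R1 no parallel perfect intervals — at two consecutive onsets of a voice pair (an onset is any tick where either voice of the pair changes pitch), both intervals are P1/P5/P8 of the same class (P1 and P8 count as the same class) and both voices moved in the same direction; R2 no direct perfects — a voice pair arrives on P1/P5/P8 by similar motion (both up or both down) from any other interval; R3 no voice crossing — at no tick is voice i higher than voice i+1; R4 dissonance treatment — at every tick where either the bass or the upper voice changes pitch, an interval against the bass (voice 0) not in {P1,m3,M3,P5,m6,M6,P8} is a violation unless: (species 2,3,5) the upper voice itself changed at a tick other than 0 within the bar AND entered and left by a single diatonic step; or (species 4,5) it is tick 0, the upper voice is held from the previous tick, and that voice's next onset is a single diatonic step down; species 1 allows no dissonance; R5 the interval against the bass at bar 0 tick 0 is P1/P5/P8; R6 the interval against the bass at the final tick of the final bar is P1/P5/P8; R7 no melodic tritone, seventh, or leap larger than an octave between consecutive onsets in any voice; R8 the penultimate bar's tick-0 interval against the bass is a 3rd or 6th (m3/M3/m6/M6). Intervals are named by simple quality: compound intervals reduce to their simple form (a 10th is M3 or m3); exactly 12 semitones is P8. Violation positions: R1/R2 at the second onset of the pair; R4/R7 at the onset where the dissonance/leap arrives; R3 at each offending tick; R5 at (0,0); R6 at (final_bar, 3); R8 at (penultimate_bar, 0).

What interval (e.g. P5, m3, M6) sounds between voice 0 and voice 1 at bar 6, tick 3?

voice 0=F3 voice 1=D4 -> M6

M6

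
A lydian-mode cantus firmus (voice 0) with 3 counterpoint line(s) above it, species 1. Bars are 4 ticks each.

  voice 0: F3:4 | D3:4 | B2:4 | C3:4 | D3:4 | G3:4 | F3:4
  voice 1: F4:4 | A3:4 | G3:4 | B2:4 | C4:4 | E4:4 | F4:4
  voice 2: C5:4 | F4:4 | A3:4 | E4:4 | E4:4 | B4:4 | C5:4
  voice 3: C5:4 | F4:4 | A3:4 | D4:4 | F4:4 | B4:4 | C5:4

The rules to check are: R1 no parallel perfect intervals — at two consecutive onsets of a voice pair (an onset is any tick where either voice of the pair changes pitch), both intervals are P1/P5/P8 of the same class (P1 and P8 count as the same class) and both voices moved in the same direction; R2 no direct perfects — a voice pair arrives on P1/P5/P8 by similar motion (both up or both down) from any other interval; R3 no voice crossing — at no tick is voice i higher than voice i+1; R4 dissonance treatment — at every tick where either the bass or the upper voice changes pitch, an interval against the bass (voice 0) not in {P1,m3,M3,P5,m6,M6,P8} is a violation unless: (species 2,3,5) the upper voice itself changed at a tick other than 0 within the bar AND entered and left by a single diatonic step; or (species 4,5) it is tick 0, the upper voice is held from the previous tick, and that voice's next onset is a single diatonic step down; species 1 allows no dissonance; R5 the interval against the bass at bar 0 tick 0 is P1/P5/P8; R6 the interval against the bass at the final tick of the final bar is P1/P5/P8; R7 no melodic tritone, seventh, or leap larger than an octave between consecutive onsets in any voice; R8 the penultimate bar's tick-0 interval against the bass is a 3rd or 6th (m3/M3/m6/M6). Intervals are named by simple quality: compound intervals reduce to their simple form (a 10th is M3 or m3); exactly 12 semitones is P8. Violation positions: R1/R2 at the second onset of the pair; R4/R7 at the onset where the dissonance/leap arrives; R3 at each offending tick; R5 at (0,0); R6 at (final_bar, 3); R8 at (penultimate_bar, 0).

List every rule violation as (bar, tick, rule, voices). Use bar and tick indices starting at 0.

bar 0: v0=F3 v1=F4 v2=C5 v3=C5 downbeat P5
bar 1: v0=D3 v1=A3 v2=F4 v3=F4 downbeat m3
bar 2: v0=B2 v1=G3 v2=A3 v3=A3 downbeat m7
bar 3: v0=C3 v1=B2 v2=E4 v3=D4 downbeat M2
bar 4: v0=D3 v1=C4 v2=E4 v3=F4 downbeat m3
bar 5: v0=G3 v1=E4 v2=B4 v3=B4 downbeat M3
bar 6: v0=F3 v1=F4 v2=C5 v3=C5 downbeat P5
  -> R1 @ bar 1 tick 0 v(2, 3): C5/C5 P1 -> F4/F4 P1 similar
  -> R2 @ bar 1 tick 0 v(0, 1): F3/F4 P8 -> D3/A3 P5 similar
  -> R1 @ bar 2 tick 0 v(2, 3): F4/F4 P1 -> A3/A3 P1 similar
  -> R4 @ bar 2 tick 0 v(0, 2): B2/A3 m7 untreated
  -> R4 @ bar 2 tick 0 v(0, 3): B2/A3 m7 untreated
  -> R3 @ bar 3 tick 0 v(0, 1): C3 above B2
  -> R3 @ bar 3 tick 0 v(2, 3): E4 above D4
  -> R4 @ bar 3 tick 0 v(0, 1): C3/B2 m2 untreated
  -> R4 @ bar 3 tick 0 v(0, 3): C3/D4 M2 untreated
  -> R3 @ bar 3 tick 1 v(0, 1): C3 above B2
  -> R3 @ bar 3 tick 1 v(2, 3): E4 above D4
  -> R3 @ bar 3 tick 2 v(0, 1): C3 above B2
  -> R3 @ bar 3 tick 2 v(2, 3): E4 above D4
  -> R3 @ bar 3 tick 3 v(0, 1): C3 above B2
  -> R3 @ bar 3 tick 3 v(2, 3): E4 above D4
  -> R4 @ bar 4 tick 0 v(0, 1): D3/C4 m7 untreated
  -> R4 @ bar 4 tick 0 v(0, 2): D3/E4 M2 untreated
  -> R7 @ bar 4 tick 0 v(1,): B2->C4 leap 13st
  -> R2 @ bar 5 tick 0 v(1, 2): C4/E4 M3 -> E4/B4 P5 similar
  -> R2 @ bar 5 tick 0 v(1, 3): C4/F4 P4 -> E4/B4 P5 similar
  -> R2 @ bar 5 tick 0 v(2, 3): E4/F4 m2 -> B4/B4 P1 similar
  -> R7 @ bar 5 tick 0 v(3,): F4->B4 leap 6st
  -> R1 @ bar 6 tick 0 v(1, 2): E4/B4 P5 -> F4/C5 P5 similar
  -> R1 @ bar 6 tick 0 v(1, 3): E4/B4 P5 -> F4/C5 P5 similar
  -> R1 @ bar 6 tick 0 v(2, 3): B4/B4 P1 -> C5/C5 P1 similar

(1, 0, R1, (2, 3))
(1, 0, R2, (0, 1))
(2, 0, R1, (2, 3))
(2, 0, R4, (0, 2))
(2, 0, R4, (0, 3))
(3, 0, R3, (0, 1))
(3, 0, R3, (2, 3))
(3, 0, R4, (0, 1))
(3, 0, R4, (0, 3))
(3, 1, R3, (0, 1))
(3, 1, R3, (2, 3))
(3, 2, R3, (0, 1))
(3, 2, R3, (2, 3))
(3, 3, R3, (0, 1))
(3, 3, R3, (2, 3))
(4, 0, R4, (0, 1))
(4, 0, R4, (0, 2))
(4, 0, R7, (1,))
(5, 0, R2, (1, 2))
(5, 0, R2, (1, 3))
(5, 0, R2, (2, 3))
(5, 0, R7, (3,))
(6, 0, R1, (1, 2))
(6, 0, R1, (1, 3))
(6, 0, R1, (2, 3))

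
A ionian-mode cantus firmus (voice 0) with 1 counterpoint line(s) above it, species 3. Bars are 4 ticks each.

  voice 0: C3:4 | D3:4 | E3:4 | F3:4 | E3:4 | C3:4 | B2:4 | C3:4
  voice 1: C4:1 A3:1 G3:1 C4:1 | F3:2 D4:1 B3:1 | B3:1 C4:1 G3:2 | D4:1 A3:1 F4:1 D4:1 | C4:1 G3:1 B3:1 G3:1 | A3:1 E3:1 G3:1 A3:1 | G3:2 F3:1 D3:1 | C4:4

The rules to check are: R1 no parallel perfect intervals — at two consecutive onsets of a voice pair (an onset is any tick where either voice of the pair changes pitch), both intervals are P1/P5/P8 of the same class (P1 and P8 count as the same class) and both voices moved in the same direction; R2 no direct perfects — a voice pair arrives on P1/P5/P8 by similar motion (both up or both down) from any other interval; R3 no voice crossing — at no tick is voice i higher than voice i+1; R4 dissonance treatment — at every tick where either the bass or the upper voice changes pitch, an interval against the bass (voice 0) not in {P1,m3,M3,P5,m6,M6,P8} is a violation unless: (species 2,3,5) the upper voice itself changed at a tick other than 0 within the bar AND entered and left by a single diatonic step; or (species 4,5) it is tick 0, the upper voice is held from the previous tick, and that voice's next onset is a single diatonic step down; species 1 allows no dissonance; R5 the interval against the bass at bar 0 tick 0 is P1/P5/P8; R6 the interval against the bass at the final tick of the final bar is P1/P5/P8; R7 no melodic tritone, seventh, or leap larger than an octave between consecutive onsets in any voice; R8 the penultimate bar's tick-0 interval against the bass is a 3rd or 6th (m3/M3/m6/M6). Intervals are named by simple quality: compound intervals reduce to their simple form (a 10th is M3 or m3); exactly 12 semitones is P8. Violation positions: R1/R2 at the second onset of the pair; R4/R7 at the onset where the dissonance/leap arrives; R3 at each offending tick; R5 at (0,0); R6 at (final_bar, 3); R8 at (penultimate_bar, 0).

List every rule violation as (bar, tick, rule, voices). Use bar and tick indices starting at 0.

(6, 2, R4, (0, 1))
(7, 0, R2, (0, 1))
(7, 0, R7, (1,))

bar 0: v0=C3 v1=C4 downbeat P8
bar 1: v0=D3 v1=F3 downbeat m3
bar 2: v0=E3 v1=B3 downbeat P5
bar 3: v0=F3 v1=D4 downbeat M6
bar 4: v0=E3 v1=C4 downbeat m6
bar 5: v0=C3 v1=A3 downbeat M6
bar 6: v0=B2 v1=G3 downbeat m6
bar 7: v0=C3 v1=C4 downbeat P8
  -> R4 @ bar 6 tick 2 v(0, 1): B2/F3 TT untreated
  -> R2 @ bar 7 tick 0 v(0, 1): B2/D3 m3 -> C3/C4 P8 similar
  -> R7 @ bar 7 tick 0 v(1,): D3->C4 leap 10st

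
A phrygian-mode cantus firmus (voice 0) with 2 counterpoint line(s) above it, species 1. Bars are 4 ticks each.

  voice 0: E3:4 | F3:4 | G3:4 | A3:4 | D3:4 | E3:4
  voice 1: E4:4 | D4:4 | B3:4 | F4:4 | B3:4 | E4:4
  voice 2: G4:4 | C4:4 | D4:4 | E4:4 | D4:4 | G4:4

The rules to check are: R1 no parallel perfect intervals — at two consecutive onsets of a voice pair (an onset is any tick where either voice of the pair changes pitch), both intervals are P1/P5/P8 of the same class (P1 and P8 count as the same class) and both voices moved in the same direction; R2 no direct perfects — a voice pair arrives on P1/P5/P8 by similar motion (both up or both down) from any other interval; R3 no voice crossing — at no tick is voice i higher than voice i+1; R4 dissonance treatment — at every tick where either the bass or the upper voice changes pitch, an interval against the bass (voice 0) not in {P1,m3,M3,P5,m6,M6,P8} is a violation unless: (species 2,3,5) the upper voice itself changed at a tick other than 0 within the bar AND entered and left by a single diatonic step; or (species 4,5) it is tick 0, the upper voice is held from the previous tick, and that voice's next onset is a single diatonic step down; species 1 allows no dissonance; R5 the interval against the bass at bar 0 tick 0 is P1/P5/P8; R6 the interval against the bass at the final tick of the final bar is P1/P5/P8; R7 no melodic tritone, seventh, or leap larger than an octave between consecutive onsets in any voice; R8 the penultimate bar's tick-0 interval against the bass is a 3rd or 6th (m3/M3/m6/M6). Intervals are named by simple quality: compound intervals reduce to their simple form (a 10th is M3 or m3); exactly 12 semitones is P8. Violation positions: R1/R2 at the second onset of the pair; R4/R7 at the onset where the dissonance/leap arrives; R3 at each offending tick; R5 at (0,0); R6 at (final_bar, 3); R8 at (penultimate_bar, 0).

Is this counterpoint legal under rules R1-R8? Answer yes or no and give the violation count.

No (17 violations)

bar 0: v0=E3 v1=E4 v2=G4 (m3)
bar 1: v0=F3 v1=D4 v2=C4 (P5)
bar 2: v0=G3 v1=B3 v2=D4 (P5)
bar 3: v0=A3 v1=F4 v2=E4 (P5)
bar 4: v0=D3 v1=B3 v2=D4 (P8)
bar 5: v0=E3 v1=E4 v2=G4 (m3)
  R5 @ bar0.0: opens on m3
  R3 @ bar1.0: D4 above C4
  R3 @ bar1.1: D4 above C4
  R3 @ bar1.2: D4 above C4
  R3 @ bar1.3: D4 above C4
  R1 @ bar2.0: F3/C4 P5 -> G3/D4 P5 similar
  R1 @ bar3.0: G3/D4 P5 -> A3/E4 P5 similar
  R3 @ bar3.0: F4 above E4
  R7 @ bar3.0: B3->F4 leap 6st
  R3 @ bar3.1: F4 above E4
  R3 @ bar3.2: F4 above E4
  R3 @ bar3.3: F4 above E4
  R2 @ bar4.0: A3/E4 P5 -> D3/D4 P8 similar
  R7 @ bar4.0: F4->B3 leap 6st
  R8 @ bar4.0: penult P8 not 3rd/6th
  R2 @ bar5.0: D3/B3 M6 -> E3/E4 P8 similar
  R6 @ bar5.3: closes on m3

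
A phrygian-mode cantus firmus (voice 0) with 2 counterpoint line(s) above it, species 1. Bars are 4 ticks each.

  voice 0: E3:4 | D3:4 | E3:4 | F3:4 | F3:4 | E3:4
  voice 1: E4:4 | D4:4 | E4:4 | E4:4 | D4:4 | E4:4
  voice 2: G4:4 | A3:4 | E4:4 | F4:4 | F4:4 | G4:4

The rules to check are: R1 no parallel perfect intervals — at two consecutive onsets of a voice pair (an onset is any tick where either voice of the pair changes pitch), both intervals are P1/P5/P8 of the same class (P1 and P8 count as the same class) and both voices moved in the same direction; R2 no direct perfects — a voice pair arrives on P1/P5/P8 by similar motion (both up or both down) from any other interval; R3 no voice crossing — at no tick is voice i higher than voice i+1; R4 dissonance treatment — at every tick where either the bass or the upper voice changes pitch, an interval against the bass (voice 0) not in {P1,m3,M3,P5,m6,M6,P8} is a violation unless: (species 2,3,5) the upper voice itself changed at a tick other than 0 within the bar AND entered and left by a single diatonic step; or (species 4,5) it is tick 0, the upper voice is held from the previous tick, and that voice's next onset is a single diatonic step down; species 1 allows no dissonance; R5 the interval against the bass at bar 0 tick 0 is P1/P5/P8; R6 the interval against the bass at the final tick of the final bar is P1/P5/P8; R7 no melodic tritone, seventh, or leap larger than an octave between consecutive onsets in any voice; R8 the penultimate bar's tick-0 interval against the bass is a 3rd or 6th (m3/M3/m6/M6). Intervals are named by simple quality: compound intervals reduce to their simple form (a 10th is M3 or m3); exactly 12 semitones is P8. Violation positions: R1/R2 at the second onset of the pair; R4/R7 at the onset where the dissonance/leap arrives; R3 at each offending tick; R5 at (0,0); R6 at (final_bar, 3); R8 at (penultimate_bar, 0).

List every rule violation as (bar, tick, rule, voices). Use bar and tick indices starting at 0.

bar 0: v0=E3 v1=E4 v2=G4 downbeat m3
bar 1: v0=D3 v1=D4 v2=A3 downbeat P5
bar 2: v0=E3 v1=E4 v2=E4 downbeat P8
bar 3: v0=F3 v1=E4 v2=F4 downbeat P8
bar 4: v0=F3 v1=D4 v2=F4 downbeat P8
bar 5: v0=E3 v1=E4 v2=G4 downbeat m3
  -> R5 @ bar 0 tick 0 v(0, 2): opens on m3
  -> R1 @ bar 1 tick 0 v(0, 1): E3/E4 P8 -> D3/D4 P8 similar
  -> R2 @ bar 1 tick 0 v(0, 2): E3/G4 m3 -> D3/A3 P5 similar
  -> R3 @ bar 1 tick 0 v(1, 2): D4 above A3
  -> R7 @ bar 1 tick 0 v(2,): G4->A3 leap 10st
  -> R3 @ bar 1 tick 1 v(1, 2): D4 above A3
  -> R3 @ bar 1 tick 2 v(1, 2): D4 above A3
  -> R3 @ bar 1 tick 3 v(1, 2): D4 above A3
  -> R1 @ bar 2 tick 0 v(0, 1): D3/D4 P8 -> E3/E4 P8 similar
  -> R2 @ bar 2 tick 0 v(0, 2): D3/A3 P5 -> E3/E4 P8 similar
  -> R2 @ bar 2 tick 0 v(1, 2): D4/A3 P4 -> E4/E4 P1 similar
  -> R1 @ bar 3 tick 0 v(0, 2): E3/E4 P8 -> F3/F4 P8 similar
  -> R4 @ bar 3 tick 0 v(0, 1): F3/E4 M7 untreated
  -> R8 @ bar 4 tick 0 v(0, 2): penult P8 not 3rd/6th
  -> R6 @ bar 5 tick 3 v(0, 2): closes on m3

(0, 0, R5, (0, 2))
(1, 0, R1, (0, 1))
(1, 0, R2, (0, 2))
(1, 0, R3, (1, 2))
(1, 0, R7, (2,))
(1, 1, R3, (1, 2))
(1, 2, R3, (1, 2))
(1, 3, R3, (1, 2))
(2, 0, R1, (0, 1))
(2, 0, R2, (0, 2))
(2, 0, R2, (1, 2))
(3, 0, R1, (0, 2))
(3, 0, R4, (0, 1))
(4, 0, R8, (0, 2))
(5, 3, R6, (0, 2))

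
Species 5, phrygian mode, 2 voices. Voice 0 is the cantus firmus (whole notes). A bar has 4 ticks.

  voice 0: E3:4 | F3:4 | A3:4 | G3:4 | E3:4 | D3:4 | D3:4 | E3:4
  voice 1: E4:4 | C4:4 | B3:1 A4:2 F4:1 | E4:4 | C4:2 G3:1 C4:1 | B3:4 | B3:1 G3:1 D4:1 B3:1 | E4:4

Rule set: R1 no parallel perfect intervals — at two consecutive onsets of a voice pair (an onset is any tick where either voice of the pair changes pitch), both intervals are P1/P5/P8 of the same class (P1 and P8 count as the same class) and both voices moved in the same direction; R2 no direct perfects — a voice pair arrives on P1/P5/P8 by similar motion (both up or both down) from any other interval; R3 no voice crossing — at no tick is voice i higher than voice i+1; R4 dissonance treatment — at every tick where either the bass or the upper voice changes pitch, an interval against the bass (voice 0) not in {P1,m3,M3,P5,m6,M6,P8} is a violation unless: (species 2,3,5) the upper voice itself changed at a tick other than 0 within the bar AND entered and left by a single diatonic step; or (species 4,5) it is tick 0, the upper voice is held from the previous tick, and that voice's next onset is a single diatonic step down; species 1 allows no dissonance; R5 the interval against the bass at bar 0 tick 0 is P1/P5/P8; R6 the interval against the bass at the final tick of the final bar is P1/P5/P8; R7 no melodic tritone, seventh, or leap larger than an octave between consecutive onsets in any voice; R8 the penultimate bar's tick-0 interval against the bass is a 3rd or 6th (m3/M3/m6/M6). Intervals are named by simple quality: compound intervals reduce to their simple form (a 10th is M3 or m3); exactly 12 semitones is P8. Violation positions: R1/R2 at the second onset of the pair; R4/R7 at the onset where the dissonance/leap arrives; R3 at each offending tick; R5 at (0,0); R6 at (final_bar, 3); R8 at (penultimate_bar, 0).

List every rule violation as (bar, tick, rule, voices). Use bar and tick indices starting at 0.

bar 0: v0=E3 v1=E4 downbeat P8
bar 1: v0=F3 v1=C4 downbeat P5
bar 2: v0=A3 v1=B3 downbeat M2
bar 3: v0=G3 v1=E4 downbeat M6
bar 4: v0=E3 v1=C4 downbeat m6
bar 5: v0=D3 v1=B3 downbeat M6
bar 6: v0=D3 v1=B3 downbeat M6
bar 7: v0=E3 v1=E4 downbeat P8
  -> R4 @ bar 2 tick 0 v(0, 1): A3/B3 M2 untreated
  -> R7 @ bar 2 tick 1 v(1,): B3->A4 leap 10st
  -> R4 @ bar 6 tick 1 v(0, 1): D3/G3 P4 untreated
  -> R2 @ bar 7 tick 0 v(0, 1): D3/B3 M6 -> E3/E4 P8 similar

(2, 0, R4, (0, 1))
(2, 1, R7, (1,))
(6, 1, R4, (0, 1))
(7, 0, R2, (0, 1))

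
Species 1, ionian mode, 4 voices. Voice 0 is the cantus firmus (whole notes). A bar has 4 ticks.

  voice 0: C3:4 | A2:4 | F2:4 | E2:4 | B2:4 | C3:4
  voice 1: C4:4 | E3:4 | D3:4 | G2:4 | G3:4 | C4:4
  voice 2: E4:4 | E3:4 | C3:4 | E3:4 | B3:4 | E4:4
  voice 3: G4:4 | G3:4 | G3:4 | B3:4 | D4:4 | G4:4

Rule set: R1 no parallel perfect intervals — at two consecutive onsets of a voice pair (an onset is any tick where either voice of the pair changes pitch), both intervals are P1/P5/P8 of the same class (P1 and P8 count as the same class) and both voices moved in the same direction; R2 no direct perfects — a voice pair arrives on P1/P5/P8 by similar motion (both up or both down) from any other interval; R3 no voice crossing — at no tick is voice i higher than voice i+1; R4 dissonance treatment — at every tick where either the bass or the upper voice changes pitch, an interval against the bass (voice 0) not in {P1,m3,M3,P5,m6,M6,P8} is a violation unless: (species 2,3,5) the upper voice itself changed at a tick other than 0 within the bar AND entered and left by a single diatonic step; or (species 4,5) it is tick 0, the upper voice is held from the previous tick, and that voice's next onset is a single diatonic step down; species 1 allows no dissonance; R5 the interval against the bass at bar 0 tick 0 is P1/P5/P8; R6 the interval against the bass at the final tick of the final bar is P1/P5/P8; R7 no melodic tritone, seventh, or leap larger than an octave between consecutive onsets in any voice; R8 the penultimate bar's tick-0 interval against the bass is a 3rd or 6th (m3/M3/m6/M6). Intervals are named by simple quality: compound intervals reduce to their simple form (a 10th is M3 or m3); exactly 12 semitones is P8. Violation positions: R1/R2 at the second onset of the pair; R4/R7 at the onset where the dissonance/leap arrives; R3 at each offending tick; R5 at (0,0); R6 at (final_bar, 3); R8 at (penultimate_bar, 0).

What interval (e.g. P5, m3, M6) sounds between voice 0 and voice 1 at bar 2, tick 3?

voice 0=F2 voice 1=D3 -> M6

M6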